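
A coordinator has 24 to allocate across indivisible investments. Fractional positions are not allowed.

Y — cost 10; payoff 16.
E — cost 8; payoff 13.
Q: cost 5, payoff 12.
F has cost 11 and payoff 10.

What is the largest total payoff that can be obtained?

41

Allowing fractional choices, the relaxed optimum would be about 41.9, but investments are indivisible.
Y + E: cost 10 + 8 = 18 ≤ 24, payoff 16 + 13 = 29.
Y + E + Q: cost 10 + 8 + 5 = 23 ≤ 24, payoff 16 + 13 + 12 = 41.
E + Q + F: cost 8 + 5 + 11 = 24 ≤ 24, payoff 13 + 12 + 10 = 35.
Best is Y, E, and Q with total payoff 41.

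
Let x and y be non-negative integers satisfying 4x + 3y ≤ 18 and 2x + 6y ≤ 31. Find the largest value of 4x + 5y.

25

(x,y)=(0,5): 4·0+3·5=15≤18, 2·0+6·5=30≤31, objective 25.
(x,y)=(1,4): 4·1+3·4=16≤18, 2·1+6·4=26≤31, objective 24.
Maximum is 25 at (x,y)=(0,5).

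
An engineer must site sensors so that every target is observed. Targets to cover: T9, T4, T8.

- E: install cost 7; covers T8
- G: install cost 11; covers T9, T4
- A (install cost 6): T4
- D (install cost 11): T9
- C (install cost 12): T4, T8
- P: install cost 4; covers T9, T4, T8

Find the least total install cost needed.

4

P alone covers T9, T4, T8 — every target.
Total install cost: 4.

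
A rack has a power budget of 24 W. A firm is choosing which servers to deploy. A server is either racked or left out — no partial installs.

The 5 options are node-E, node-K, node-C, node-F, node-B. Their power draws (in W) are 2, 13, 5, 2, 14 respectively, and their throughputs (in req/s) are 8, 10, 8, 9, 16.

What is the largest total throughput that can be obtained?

41

This is a 0-1 knapsack instance.
Allowing fractional choices, the relaxed optimum would be about 41.8, but servers are indivisible.
node-E + node-K + node-C + node-F: power draw 2 + 13 + 5 + 2 = 22 ≤ 24, throughput 8 + 10 + 8 + 9 = 35.
node-E + node-C + node-F + node-B: power draw 2 + 5 + 2 + 14 = 23 ≤ 24, throughput 8 + 8 + 9 + 16 = 41.
node-E + node-F + node-B: power draw 2 + 2 + 14 = 18 ≤ 24, throughput 8 + 9 + 16 = 33.
Best is node-E, node-C, node-F, and node-B with total throughput 41.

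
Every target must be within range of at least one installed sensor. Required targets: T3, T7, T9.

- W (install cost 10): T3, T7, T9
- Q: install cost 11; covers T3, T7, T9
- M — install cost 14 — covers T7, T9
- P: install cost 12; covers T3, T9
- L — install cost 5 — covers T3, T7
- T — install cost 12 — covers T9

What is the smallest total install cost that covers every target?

10

This is a weighted set-cover instance.
The greedy cost-per-new-target heuristic would pick L and W for 15, but a cheaper cover exists.
W alone covers T3, T7, T9 — every target.
Total install cost: 10.
No cover costs less than 10.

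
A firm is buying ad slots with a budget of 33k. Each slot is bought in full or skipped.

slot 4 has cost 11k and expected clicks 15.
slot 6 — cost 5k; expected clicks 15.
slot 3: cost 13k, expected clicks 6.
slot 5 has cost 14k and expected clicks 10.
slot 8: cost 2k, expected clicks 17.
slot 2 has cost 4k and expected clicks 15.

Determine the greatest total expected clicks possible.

62

This is a 0-1 knapsack instance.
Allowing fractional choices, the relaxed optimum would be about 69.9, but ad slots are indivisible.
slot 4 + slot 6 + slot 8 + slot 2: cost 11 + 5 + 2 + 4 = 22 ≤ 33, expected clicks 15 + 15 + 17 + 15 = 62.
slot 4 + slot 5 + slot 8 + slot 2: cost 11 + 14 + 2 + 4 = 31 ≤ 33, expected clicks 15 + 10 + 17 + 15 = 57.
slot 6 + slot 5 + slot 8 + slot 2: cost 5 + 14 + 2 + 4 = 25 ≤ 33, expected clicks 15 + 10 + 17 + 15 = 57.
Best is slot 4, slot 6, slot 8, and slot 2 with total expected clicks 62.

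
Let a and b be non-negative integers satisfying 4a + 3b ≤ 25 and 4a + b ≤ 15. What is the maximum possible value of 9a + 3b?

The continuous relaxation peaks at (2.5, 5) with value 37.50; rounding to a feasible lattice point costs some objective.
(a,b)=(3,3): 4·3+3·3=21≤25, 4·3+1·3=15≤15, objective 36.
(a,b)=(3,2): 4·3+3·2=18≤25, 4·3+1·2=14≤15, objective 33.
(a,b)=(2,5): 4·2+3·5=23≤25, 4·2+1·5=13≤15, objective 33.
(a,b)=(2,4): 4·2+3·4=20≤25, 4·2+1·4=12≤15, objective 30.
Maximum is 36 at (a,b)=(3,3).

36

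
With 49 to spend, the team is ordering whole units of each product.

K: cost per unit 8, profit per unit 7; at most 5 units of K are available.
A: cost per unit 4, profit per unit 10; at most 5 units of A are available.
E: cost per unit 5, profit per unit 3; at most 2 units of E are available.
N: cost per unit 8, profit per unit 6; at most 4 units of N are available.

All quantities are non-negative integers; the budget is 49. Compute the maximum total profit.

Take 3×K, 5×A, and 1×E: cost 49 ≤ 49, profit 3·7 + 5·10 + 1·3 = 74.
A has the best ratio (10/4) and is taken to its limit of 5; remaining capacity is filled optimally with the others.

74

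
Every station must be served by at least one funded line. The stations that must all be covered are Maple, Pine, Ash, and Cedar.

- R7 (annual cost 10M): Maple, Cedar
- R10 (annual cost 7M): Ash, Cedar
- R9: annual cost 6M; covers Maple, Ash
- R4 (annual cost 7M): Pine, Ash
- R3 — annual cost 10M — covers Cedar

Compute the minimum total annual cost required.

17

Choose R7 and R4: together they cover Maple, Pine, Ash, Cedar — every station.
Total annual cost: 10 + 7 = 17.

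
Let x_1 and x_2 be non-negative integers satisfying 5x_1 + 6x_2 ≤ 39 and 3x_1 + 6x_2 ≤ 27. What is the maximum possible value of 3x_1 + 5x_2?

Relaxing integrality, the LP optimum is 25.50 at (x_1,x_2) = (6, 1.5), which is not an integer point.
(x_1,x_2)=(5,2): 5·5+6·2=37≤39, 3·5+6·2=27≤27, objective 25.
(x_1,x_2)=(6,1): 5·6+6·1=36≤39, 3·6+6·1=24≤27, objective 23.
(x_1,x_2)=(4,2): 5·4+6·2=32≤39, 3·4+6·2=24≤27, objective 22.
(x_1,x_2)=(7,0): 5·7+6·0=35≤39, 3·7+6·0=21≤27, objective 21.
No feasible integer point exceeds 25.

25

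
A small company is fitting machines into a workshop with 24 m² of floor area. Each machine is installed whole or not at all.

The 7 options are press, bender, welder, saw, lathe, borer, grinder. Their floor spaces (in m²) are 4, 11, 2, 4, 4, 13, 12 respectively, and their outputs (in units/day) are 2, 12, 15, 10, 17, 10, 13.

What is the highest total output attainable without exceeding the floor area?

Treat it as a binary knapsack problem.
Allowing fractional choices, the relaxed optimum would be about 57.2, but machines are indivisible.
welder + saw + lathe + grinder: floor space 2 + 4 + 4 + 12 = 22 ≤ 24, output 15 + 10 + 17 + 13 = 55.
bender + welder + saw + lathe: floor space 11 + 2 + 4 + 4 = 21 ≤ 24, output 12 + 15 + 10 + 17 = 54.
welder + saw + lathe + borer: floor space 2 + 4 + 4 + 13 = 23 ≤ 24, output 15 + 10 + 17 + 10 = 52.
Best is welder, saw, lathe, and grinder with total output 55.

55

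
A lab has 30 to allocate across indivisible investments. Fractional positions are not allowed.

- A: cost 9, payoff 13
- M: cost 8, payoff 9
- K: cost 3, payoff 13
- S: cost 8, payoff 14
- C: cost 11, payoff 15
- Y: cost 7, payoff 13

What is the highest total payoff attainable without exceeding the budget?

55

Allowing fractional choices, the relaxed optimum would be about 57.1, but investments are indivisible.
A + K + C + Y: cost 9 + 3 + 11 + 7 = 30 ≤ 30, payoff 13 + 13 + 15 + 13 = 54.
K + S + C + Y: cost 3 + 8 + 11 + 7 = 29 ≤ 30, payoff 13 + 14 + 15 + 13 = 55.
Best is K, S, C, and Y with total payoff 55.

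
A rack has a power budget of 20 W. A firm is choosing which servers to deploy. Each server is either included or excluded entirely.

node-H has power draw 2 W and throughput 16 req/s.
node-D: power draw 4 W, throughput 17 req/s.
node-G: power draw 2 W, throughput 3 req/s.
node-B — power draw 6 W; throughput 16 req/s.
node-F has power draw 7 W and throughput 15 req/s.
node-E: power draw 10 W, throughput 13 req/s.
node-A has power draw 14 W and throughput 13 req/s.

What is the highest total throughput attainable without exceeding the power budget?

64

Allowing fractional choices, the relaxed optimum would be about 65.5, but servers are indivisible.
node-H + node-D + node-G + node-B: power draw 2 + 4 + 2 + 6 = 14 ≤ 20, throughput 16 + 17 + 3 + 16 = 52.
node-H + node-D + node-G + node-F: power draw 2 + 4 + 2 + 7 = 15 ≤ 20, throughput 16 + 17 + 3 + 15 = 51.
node-H + node-D + node-B + node-F: power draw 2 + 4 + 6 + 7 = 19 ≤ 20, throughput 16 + 17 + 16 + 15 = 64.
Best is node-H, node-D, node-B, and node-F with total throughput 64.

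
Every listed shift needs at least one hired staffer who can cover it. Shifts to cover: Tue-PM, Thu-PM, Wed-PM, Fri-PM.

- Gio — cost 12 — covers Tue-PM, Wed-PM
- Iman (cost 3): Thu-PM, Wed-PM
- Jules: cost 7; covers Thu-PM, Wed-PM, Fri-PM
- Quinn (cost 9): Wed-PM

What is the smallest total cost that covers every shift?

Choose Gio and Jules: together they cover Tue-PM, Thu-PM, Wed-PM, Fri-PM — every shift.
Total cost: 12 + 7 = 19.

19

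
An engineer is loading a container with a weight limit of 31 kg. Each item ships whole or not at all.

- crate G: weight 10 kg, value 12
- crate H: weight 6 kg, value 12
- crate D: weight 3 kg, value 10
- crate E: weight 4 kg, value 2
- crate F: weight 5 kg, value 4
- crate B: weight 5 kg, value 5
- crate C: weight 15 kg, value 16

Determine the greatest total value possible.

This is a 0-1 knapsack instance.
Allowing fractional choices, the relaxed optimum would be about 46.8, but items are indivisible.
crate H + crate D + crate B + crate C: weight 6 + 3 + 5 + 15 = 29 ≤ 31, value 12 + 10 + 5 + 16 = 43.
crate G + crate H + crate D + crate F + crate B: weight 10 + 6 + 3 + 5 + 5 = 29 ≤ 31, value 12 + 12 + 10 + 4 + 5 = 43.
The maximum value is 43; one optimal choice is crate G, crate H, crate D, crate F, and crate B.

43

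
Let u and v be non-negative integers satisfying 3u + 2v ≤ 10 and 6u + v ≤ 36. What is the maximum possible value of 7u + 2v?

21

(u,v)=(3,0): 3·3+2·0=9≤10, 6·3+1·0=18≤36, objective 21.
(u,v)=(2,1): 3·2+2·1=8≤10, 6·2+1·1=13≤36, objective 16.
(u,v)=(2,0): 3·2+2·0=6≤10, 6·2+1·0=12≤36, objective 14.
The best lattice point is (3,0), giving 21.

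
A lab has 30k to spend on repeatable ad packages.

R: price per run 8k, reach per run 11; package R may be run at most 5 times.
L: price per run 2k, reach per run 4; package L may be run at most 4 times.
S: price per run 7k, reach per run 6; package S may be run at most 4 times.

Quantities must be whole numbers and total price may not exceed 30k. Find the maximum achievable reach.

L has the best ratio (4/2); taking only L gives at most 4×4 = 16 (stopped by the supply cap of 4).
Mixing does better — 3×R and 3×L: price 30 ≤ 30, reach 3·11 + 3·4 = 45.

45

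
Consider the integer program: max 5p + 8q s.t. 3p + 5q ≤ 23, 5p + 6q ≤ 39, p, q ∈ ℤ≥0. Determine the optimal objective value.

Relaxing integrality, the LP optimum is 38.33 at (p,q) = (7.67, 0), which is not an integer point.
(p,q)=(6,1): 3·6+5·1=23≤23, 5·6+6·1=36≤39, objective 38.
(p,q)=(7,0): 3·7+5·0=21≤23, 5·7+6·0=35≤39, objective 35.
(p,q)=(5,1): 3·5+5·1=20≤23, 5·5+6·1=31≤39, objective 33.
(p,q)=(6,0): 3·6+5·0=18≤23, 5·6+6·0=30≤39, objective 30.
The best lattice point is (6,1), giving 38.

38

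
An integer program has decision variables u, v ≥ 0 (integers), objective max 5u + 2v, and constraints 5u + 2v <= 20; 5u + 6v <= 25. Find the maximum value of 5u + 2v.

(u,v)=(4,0): 5·4+2·0=20≤20, 5·4+6·0=20≤25, objective 20.
(u,v)=(3,1): 5·3+2·1=17≤20, 5·3+6·1=21≤25, objective 17.
(u,v)=(3,0): 5·3+2·0=15≤20, 5·3+6·0=15≤25, objective 15.
Maximum is 20 at (u,v)=(4,0).

20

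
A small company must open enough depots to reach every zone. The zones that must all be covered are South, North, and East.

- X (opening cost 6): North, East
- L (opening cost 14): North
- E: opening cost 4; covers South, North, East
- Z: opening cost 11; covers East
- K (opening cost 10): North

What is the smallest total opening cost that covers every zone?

4

E alone covers South, North, East — every zone.
Total opening cost: 4.
No cover costs less than 4.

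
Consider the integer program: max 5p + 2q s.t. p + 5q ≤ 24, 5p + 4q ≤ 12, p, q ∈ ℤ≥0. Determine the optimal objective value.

(p,q)=(2,0): 1·2+5·0=2≤24, 5·2+4·0=10≤12, objective 10.
(p,q)=(1,1): 1·1+5·1=6≤24, 5·1+4·1=9≤12, objective 7.
(p,q)=(1,0): 1·1+5·0=1≤24, 5·1+4·0=5≤12, objective 5.
No feasible integer point exceeds 10.

10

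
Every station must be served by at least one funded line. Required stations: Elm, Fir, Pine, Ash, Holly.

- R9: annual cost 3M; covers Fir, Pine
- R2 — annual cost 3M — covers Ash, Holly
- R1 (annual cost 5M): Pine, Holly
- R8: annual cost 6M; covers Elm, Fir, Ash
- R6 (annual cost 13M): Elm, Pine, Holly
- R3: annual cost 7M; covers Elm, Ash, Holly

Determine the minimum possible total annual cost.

10

Choose R9 and R3: together they cover Elm, Fir, Pine, Ash, Holly — every station.
Total annual cost: 3 + 7 = 10.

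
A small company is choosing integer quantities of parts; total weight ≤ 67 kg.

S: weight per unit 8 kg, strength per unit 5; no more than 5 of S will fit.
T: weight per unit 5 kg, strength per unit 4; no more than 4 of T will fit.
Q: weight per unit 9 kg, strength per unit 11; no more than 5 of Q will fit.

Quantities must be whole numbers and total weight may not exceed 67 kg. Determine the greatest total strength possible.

71

This is a bounded integer knapsack.
4×T and 5×Q: weight 65 ≤ 67, strength 4·4 + 5·11 = 71.
2×S, 1×T, and 5×Q: weight 66 ≤ 67, strength 2·5 + 1·4 + 5·11 = 69.
Best is 71.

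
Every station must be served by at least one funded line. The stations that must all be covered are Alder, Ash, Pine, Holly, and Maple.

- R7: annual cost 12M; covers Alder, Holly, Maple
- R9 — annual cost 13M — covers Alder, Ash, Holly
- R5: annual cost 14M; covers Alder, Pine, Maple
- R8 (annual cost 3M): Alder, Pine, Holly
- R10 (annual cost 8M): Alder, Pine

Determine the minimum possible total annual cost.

This is a weighted set-cover instance.
Choose R9 and R5: together they cover Alder, Ash, Pine, Holly, Maple — every station.
Total annual cost: 13 + 14 = 27.

27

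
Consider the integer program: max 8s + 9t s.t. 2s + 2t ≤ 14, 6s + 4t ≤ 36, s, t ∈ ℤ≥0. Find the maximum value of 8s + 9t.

(s,t)=(0,7): 2·0+2·7=14≤14, 6·0+4·7=28≤36, objective 63.
(s,t)=(1,6): 2·1+2·6=14≤14, 6·1+4·6=30≤36, objective 62.
(s,t)=(0,6): 2·0+2·6=12≤14, 6·0+4·6=24≤36, objective 54.
No feasible integer point exceeds 63.

63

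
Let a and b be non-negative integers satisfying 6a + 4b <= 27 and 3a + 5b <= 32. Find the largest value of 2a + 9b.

Relaxing integrality, the LP optimum is 57.60 at (a,b) = (0, 6.4), which is not an integer point.
(a,b)=(0,6) is feasible, giving 54.
(a,b)=(1,5) is feasible, giving 47.
(a,b)=(0,5) is feasible, giving 45.
No feasible integer point exceeds 54.

54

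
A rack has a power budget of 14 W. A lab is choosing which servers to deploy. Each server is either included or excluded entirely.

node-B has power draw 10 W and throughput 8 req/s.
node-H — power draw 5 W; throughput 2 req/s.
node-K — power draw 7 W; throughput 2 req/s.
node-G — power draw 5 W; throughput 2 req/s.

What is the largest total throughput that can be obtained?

node-B: power draw 10 ≤ 14, throughput 8.
node-H + node-K: power draw 5 + 7 = 12 ≤ 14, throughput 2 + 2 = 4.
node-H + node-G: power draw 5 + 5 = 10 ≤ 14, throughput 2 + 2 = 4.
Best is node-B with total throughput 8.

8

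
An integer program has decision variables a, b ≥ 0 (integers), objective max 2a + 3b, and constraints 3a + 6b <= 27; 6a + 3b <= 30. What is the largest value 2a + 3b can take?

15

(a,b)=(3,3) is feasible, giving 15.
(a,b)=(4,2) is feasible, giving 14.
No feasible integer point exceeds 15.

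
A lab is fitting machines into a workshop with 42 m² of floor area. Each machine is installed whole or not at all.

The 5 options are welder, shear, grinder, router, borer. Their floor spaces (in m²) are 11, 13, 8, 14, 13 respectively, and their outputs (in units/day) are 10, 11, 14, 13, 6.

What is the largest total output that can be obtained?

This is a 0-1 knapsack instance.
welder + grinder + router: floor space 11 + 8 + 14 = 33 ≤ 42, output 10 + 14 + 13 = 37.
shear + grinder + router: floor space 13 + 8 + 14 = 35 ≤ 42, output 11 + 14 + 13 = 38.
welder + shear + grinder: floor space 11 + 13 + 8 = 32 ≤ 42, output 10 + 11 + 14 = 35.
Best is shear, grinder, and router with total output 38.

38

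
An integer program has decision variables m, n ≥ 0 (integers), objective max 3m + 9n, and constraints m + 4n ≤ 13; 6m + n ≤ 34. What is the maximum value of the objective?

33

Relaxing integrality, the LP optimum is 33.26 at (m,n) = (5.35, 1.91), which is not an integer point.
(m,n)=(5,2): 1·5+4·2=13≤13, 6·5+1·2=32≤34, objective 33.
(m,n)=(4,2): 1·4+4·2=12≤13, 6·4+1·2=26≤34, objective 30.
(m,n)=(5,1): 1·5+4·1=9≤13, 6·5+1·1=31≤34, objective 24.
Maximum is 33 at (m,n)=(5,2).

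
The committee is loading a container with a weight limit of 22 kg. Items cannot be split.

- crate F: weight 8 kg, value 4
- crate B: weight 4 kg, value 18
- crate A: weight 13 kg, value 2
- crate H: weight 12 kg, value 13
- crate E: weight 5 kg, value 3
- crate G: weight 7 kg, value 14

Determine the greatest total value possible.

36

Treat it as a binary knapsack problem.
Allowing fractional choices, the relaxed optimum would be about 43.9, but items are indivisible.
crate F + crate B + crate G: weight 8 + 4 + 7 = 19 ≤ 22, value 4 + 18 + 14 = 36.
crate B + crate E + crate G: weight 4 + 5 + 7 = 16 ≤ 22, value 18 + 3 + 14 = 35.
Best is crate F, crate B, and crate G with total value 36.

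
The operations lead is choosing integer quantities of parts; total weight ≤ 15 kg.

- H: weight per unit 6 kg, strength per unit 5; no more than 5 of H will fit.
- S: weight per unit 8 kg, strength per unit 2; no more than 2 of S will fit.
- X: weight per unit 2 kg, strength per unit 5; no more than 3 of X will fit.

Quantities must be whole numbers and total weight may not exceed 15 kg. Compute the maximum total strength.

20

Take 1×H and 3×X: weight 12 ≤ 15, strength 1·5 + 3·5 = 20.
X has the best ratio (5/2) and is taken to its limit of 3; remaining capacity is filled optimally with the others.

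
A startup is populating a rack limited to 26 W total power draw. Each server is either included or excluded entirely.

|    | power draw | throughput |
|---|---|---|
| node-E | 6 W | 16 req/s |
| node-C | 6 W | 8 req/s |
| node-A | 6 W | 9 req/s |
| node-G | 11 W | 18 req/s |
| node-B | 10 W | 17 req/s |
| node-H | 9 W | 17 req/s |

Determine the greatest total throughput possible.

51

This is a 0-1 knapsack instance.
Allowing fractional choices, the relaxed optimum would be about 51.6, but servers are indivisible.
node-E + node-G + node-H: power draw 6 + 11 + 9 = 26 ≤ 26, throughput 16 + 18 + 17 = 51.
node-A + node-G + node-H: power draw 6 + 11 + 9 = 26 ≤ 26, throughput 9 + 18 + 17 = 44.
node-E + node-B + node-H: power draw 6 + 10 + 9 = 25 ≤ 26, throughput 16 + 17 + 17 = 50.
Best is node-E, node-G, and node-H with total throughput 51.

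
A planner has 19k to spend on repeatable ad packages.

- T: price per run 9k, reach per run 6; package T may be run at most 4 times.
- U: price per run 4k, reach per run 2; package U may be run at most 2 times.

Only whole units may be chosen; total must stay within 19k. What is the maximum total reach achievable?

1×T and 2×U: price 17 ≤ 19, reach 1·6 + 2·2 = 10.
2×T: price 18 ≤ 19, reach 2·6 = 12.
Best is 12.

12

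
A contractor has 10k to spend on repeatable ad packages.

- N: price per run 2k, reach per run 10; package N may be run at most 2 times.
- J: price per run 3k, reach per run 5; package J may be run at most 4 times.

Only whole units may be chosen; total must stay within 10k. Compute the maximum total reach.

N has the best ratio (10/2); taking only N gives at most 2×10 = 20 (stopped by the supply cap of 2).
Mixing does better — 2×N and 2×J: price 10 ≤ 10, reach 2·10 + 2·5 = 30.

30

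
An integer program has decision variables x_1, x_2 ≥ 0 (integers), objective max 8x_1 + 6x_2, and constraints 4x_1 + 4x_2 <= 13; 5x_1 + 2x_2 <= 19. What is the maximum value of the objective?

(x_1,x_2)=(3,0): 4·3+4·0=12≤13, 5·3+2·0=15≤19, objective 24.
(x_1,x_2)=(2,1): 4·2+4·1=12≤13, 5·2+2·1=12≤19, objective 22.
(x_1,x_2)=(2,0): 4·2+4·0=8≤13, 5·2+2·0=10≤19, objective 16.
The best lattice point is (3,0), giving 24.

24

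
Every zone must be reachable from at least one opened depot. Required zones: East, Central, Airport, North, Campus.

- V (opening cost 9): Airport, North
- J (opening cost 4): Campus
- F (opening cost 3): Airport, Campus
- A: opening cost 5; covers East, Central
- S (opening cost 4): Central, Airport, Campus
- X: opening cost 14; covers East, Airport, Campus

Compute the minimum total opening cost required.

17

Choose V, F, and A: together they cover East, Central, Airport, North, Campus — every zone.
Total opening cost: 9 + 3 + 5 = 17.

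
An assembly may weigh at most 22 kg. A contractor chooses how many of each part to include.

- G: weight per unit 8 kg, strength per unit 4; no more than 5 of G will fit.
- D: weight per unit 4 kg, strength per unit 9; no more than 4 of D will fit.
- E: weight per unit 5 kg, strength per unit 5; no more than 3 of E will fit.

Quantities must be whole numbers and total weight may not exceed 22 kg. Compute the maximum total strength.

41

4×D and 1×E: weight 21 ≤ 22, strength 4·9 + 1·5 = 41.
3×D and 2×E: weight 22 ≤ 22, strength 3·9 + 2·5 = 37.
Best is 41.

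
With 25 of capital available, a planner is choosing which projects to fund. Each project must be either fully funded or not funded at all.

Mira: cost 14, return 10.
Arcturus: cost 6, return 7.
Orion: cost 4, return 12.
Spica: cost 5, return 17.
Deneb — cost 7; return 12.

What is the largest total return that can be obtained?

Take Arcturus, Orion, Spica, and Deneb: cost 6 + 4 + 5 + 7 = 22 ≤ 25, return 7 + 12 + 17 + 12 = 48.
No other feasible combination does better.

48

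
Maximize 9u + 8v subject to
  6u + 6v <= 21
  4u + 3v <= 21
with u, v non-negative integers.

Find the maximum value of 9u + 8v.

27

Relaxing integrality, the LP optimum is 31.50 at (u,v) = (3.5, 0), which is not an integer point.
(u,v)=(3,0) is feasible, giving 27.
(u,v)=(2,1) is feasible, giving 26.
No feasible integer point exceeds 27.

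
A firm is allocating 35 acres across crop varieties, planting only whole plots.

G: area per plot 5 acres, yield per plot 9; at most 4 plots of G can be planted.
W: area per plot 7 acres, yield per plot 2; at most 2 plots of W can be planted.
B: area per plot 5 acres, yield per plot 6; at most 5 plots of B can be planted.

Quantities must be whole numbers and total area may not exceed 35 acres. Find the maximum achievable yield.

54

This is a bounded integer knapsack.
G has the best ratio (9/5); taking only G gives at most 4×9 = 36 (stopped by the supply cap of 4).
Mixing does better — 4×G and 3×B: area 35 ≤ 35, yield 4·9 + 3·6 = 54.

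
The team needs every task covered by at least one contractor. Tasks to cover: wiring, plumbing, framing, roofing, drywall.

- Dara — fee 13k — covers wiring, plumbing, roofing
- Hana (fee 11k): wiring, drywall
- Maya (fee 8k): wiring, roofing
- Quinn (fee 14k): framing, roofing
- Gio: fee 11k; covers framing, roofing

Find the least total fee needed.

35

The greedy cost-per-new-task heuristic would pick Maya, Hana, Gio, and Dara for 43, but a cheaper cover exists.
Choose Dara, Hana, and Gio: together they cover wiring, plumbing, framing, roofing, drywall — every task.
Total fee: 13 + 11 + 11 = 35.
No cover costs less than 35.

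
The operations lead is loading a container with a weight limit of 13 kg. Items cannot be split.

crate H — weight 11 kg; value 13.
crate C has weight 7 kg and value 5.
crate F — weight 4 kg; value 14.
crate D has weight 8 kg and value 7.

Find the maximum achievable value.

Allowing fractional choices, the relaxed optimum would be about 24.6, but items are indivisible.
crate F + crate D: weight 4 + 8 = 12 ≤ 13, value 14 + 7 = 21.
crate C + crate F: weight 7 + 4 = 11 ≤ 13, value 5 + 14 = 19.
Best is crate F and crate D with total value 21.

21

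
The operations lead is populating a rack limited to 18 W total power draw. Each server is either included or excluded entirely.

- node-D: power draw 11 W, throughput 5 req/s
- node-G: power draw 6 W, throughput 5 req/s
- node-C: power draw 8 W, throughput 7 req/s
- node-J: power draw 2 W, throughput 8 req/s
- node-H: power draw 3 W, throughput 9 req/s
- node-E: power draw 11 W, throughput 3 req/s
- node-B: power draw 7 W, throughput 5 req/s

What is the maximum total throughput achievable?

27

node-G + node-J + node-H: power draw 6 + 2 + 3 = 11 ≤ 18, throughput 5 + 8 + 9 = 22.
node-C + node-J + node-H: power draw 8 + 2 + 3 = 13 ≤ 18, throughput 7 + 8 + 9 = 24.
node-G + node-J + node-H + node-B: power draw 6 + 2 + 3 + 7 = 18 ≤ 18, throughput 5 + 8 + 9 + 5 = 27.
Best is node-G, node-J, node-H, and node-B with total throughput 27.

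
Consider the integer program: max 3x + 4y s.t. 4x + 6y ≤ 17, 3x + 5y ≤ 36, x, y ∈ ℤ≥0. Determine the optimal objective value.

(x,y)=(4,0): 4·4+6·0=16≤17, 3·4+5·0=12≤36, objective 12.
(x,y)=(3,0): 4·3+6·0=12≤17, 3·3+5·0=9≤36, objective 9.
Maximum is 12 at (x,y)=(4,0).

12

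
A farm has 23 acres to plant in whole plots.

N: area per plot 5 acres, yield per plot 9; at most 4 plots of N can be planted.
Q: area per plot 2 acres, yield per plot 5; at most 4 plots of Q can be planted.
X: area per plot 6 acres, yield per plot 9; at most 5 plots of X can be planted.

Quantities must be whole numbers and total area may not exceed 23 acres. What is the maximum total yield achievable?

1×N, 3×Q, and 2×X: area 23 ≤ 23, yield 1·9 + 3·5 + 2·9 = 42.
3×N and 4×Q: area 23 ≤ 23, yield 3·9 + 4·5 = 47.
Best is 47.

47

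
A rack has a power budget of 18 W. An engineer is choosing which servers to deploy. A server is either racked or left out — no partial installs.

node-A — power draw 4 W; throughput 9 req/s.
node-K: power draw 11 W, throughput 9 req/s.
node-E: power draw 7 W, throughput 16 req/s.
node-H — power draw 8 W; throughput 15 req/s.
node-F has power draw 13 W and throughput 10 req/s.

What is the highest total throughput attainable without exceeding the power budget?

This is an integer program with binary decision variables.
node-E + node-H: power draw 7 + 8 = 15 ≤ 18, throughput 16 + 15 = 31.
node-A + node-E: power draw 4 + 7 = 11 ≤ 18, throughput 9 + 16 = 25.
Best is node-E and node-H with total throughput 31.

31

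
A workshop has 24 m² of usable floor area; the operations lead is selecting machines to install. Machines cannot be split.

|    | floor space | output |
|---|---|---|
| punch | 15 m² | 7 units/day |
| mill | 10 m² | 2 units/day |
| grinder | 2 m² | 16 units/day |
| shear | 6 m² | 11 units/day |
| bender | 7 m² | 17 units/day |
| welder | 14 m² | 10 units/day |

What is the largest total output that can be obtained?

44

grinder + bender + welder: floor space 2 + 7 + 14 = 23 ≤ 24, output 16 + 17 + 10 = 43.
grinder + shear + bender: floor space 2 + 6 + 7 = 15 ≤ 24, output 16 + 11 + 17 = 44.
punch + grinder + bender: floor space 15 + 2 + 7 = 24 ≤ 24, output 7 + 16 + 17 = 40.
Best is grinder, shear, and bender with total output 44.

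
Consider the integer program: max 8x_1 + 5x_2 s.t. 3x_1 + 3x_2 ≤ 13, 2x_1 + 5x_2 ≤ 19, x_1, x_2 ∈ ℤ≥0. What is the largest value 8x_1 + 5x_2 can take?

32

(x_1,x_2)=(4,0): 3·4+3·0=12≤13, 2·4+5·0=8≤19, objective 32.
(x_1,x_2)=(3,1): 3·3+3·1=12≤13, 2·3+5·1=11≤19, objective 29.
(x_1,x_2)=(3,0): 3·3+3·0=9≤13, 2·3+5·0=6≤19, objective 24.
No feasible integer point exceeds 32.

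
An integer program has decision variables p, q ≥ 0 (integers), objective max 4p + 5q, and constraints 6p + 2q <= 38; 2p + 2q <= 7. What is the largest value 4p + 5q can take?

The continuous relaxation peaks at (0, 3.5) with value 17.50; rounding to a feasible lattice point costs some objective.
(p,q)=(0,3): 6·0+2·3=6≤38, 2·0+2·3=6≤7, objective 15.
(p,q)=(1,2): 6·1+2·2=10≤38, 2·1+2·2=6≤7, objective 14.
(p,q)=(0,2): 6·0+2·2=4≤38, 2·0+2·2=4≤7, objective 10.
No feasible integer point exceeds 15.

15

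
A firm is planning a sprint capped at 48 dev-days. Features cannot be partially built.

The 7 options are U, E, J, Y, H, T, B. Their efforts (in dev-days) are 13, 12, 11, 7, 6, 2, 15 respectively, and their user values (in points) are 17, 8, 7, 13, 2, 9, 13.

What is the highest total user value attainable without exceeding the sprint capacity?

U + Y + H + T + B: effort 13 + 7 + 6 + 2 + 15 = 43 ≤ 48, user value 17 + 13 + 2 + 9 + 13 = 54.
U + E + J + Y + T: effort 13 + 12 + 11 + 7 + 2 = 45 ≤ 48, user value 17 + 8 + 7 + 13 + 9 = 54.
U + J + Y + T + B: effort 13 + 11 + 7 + 2 + 15 = 48 ≤ 48, user value 17 + 7 + 13 + 9 + 13 = 59.
Best is U, J, Y, T, and B with total user value 59.

59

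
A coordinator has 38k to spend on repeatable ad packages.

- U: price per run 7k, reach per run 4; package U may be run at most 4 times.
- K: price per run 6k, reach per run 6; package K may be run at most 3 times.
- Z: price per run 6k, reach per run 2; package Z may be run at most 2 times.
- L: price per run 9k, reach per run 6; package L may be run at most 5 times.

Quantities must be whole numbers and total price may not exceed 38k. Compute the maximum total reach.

This is a bounded integer knapsack.
1×U, 2×K, and 2×L: price 37 ≤ 38, reach 1·4 + 2·6 + 2·6 = 28.
3×K and 2×L: price 36 ≤ 38, reach 3·6 + 2·6 = 30.
Best is 30.

30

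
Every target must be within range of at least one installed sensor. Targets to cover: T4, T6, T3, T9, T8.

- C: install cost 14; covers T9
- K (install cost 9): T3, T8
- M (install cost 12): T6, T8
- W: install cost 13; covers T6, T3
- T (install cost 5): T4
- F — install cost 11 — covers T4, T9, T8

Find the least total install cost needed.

24

Choose W and F: together they cover T4, T6, T3, T9, T8 — every target.
Total install cost: 13 + 11 = 24.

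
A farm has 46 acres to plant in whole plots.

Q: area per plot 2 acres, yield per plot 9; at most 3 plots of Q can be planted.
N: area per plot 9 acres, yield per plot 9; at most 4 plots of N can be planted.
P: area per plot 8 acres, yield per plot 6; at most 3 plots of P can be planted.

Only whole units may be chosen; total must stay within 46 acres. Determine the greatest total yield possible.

63

This is a bounded integer knapsack.
Q has the best ratio (9/2); taking only Q gives at most 3×9 = 27 (stopped by the supply cap of 3).
Mixing does better — 3×Q and 4×N: area 42 ≤ 46, yield 3·9 + 4·9 = 63.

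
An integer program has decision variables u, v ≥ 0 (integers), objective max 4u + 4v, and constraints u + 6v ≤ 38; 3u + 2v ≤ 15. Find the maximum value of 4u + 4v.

Relaxing integrality, the LP optimum is 28.25 at (u,v) = (0.875, 6.19), which is not an integer point.
(u,v)=(1,6): 1·1+6·6=37≤38, 3·1+2·6=15≤15, objective 28.
(u,v)=(1,5): 1·1+6·5=31≤38, 3·1+2·5=13≤15, objective 24.
(u,v)=(0,6): 1·0+6·6=36≤38, 3·0+2·6=12≤15, objective 24.
(u,v)=(0,5): 1·0+6·5=30≤38, 3·0+2·5=10≤15, objective 20.
Maximum is 28 at (u,v)=(1,6).

28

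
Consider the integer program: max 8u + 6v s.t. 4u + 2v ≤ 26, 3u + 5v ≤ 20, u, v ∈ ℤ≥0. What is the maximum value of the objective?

48

(u,v)=(6,0): 4·6+2·0=24≤26, 3·6+5·0=18≤20, objective 48.
(u,v)=(5,1): 4·5+2·1=22≤26, 3·5+5·1=20≤20, objective 46.
Maximum is 48 at (u,v)=(6,0).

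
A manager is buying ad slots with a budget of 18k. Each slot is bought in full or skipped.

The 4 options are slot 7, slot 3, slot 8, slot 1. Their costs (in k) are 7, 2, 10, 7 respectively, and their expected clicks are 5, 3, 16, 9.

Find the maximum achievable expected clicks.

25

slot 8 + slot 1: cost 10 + 7 = 17 ≤ 18, expected clicks 16 + 9 = 25.
slot 7 + slot 8: cost 7 + 10 = 17 ≤ 18, expected clicks 5 + 16 = 21.
Best is slot 8 and slot 1 with total expected clicks 25.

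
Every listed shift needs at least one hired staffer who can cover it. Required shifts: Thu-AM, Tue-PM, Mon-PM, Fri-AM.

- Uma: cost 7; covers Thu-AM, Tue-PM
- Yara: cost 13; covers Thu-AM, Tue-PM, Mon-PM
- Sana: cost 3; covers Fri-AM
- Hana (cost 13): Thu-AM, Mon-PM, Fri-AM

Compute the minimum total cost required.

16

Choose Yara and Sana: together they cover Thu-AM, Tue-PM, Mon-PM, Fri-AM — every shift.
Total cost: 13 + 3 = 16.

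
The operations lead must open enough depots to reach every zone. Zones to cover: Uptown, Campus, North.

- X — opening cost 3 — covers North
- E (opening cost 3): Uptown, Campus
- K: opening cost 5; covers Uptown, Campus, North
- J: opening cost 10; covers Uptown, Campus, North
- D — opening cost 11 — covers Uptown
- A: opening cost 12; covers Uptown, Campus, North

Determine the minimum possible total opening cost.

The greedy cost-per-new-zone heuristic would pick E and X for 6, but a cheaper cover exists.
K alone covers Uptown, Campus, North — every zone.
Total opening cost: 5.
No cover costs less than 5.

5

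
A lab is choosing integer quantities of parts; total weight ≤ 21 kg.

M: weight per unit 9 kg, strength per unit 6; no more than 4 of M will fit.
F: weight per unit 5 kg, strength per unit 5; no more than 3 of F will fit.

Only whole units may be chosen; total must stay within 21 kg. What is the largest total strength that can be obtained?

This is a bounded integer knapsack.
1×M and 2×F: weight 19 ≤ 21, strength 1·6 + 2·5 = 16.
3×F: weight 15 ≤ 21, strength 3·5 = 15.
Best is 16.

16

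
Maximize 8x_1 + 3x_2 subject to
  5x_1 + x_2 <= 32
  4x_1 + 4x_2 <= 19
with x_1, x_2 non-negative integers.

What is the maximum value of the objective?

32

The continuous relaxation peaks at (4.75, 0) with value 38.00; rounding to a feasible lattice point costs some objective.
(x_1,x_2)=(4,0): 5·4+1·0=20≤32, 4·4+4·0=16≤19, objective 32.
(x_1,x_2)=(3,1): 5·3+1·1=16≤32, 4·3+4·1=16≤19, objective 27.
(x_1,x_2)=(3,0): 5·3+1·0=15≤32, 4·3+4·0=12≤19, objective 24.
The best lattice point is (4,0), giving 32.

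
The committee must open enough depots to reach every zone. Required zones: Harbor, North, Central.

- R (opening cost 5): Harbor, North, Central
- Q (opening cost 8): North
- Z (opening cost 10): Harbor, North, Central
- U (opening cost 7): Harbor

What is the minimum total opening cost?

This is an integer covering problem.
R alone covers Harbor, North, Central — every zone.
Total opening cost: 5.
No cover costs less than 5.

5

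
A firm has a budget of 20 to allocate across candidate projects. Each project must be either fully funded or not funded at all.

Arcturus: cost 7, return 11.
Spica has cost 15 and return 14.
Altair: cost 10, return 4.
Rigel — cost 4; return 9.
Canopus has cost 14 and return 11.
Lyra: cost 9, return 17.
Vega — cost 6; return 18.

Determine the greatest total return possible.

Treat it as a binary knapsack problem.
Allowing fractional choices, the relaxed optimum would be about 45.6, but projects are indivisible.
Arcturus + Rigel + Lyra: cost 7 + 4 + 9 = 20 ≤ 20, return 11 + 9 + 17 = 37.
Arcturus + Rigel + Vega: cost 7 + 4 + 6 = 17 ≤ 20, return 11 + 9 + 18 = 38.
Rigel + Lyra + Vega: cost 4 + 9 + 6 = 19 ≤ 20, return 9 + 17 + 18 = 44.
Best is Rigel, Lyra, and Vega with total return 44.

44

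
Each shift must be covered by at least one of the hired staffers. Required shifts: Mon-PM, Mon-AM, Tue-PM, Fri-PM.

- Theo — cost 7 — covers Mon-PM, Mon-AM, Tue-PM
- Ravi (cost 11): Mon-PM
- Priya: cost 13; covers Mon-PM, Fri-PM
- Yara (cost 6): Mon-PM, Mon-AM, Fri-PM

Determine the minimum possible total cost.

Choose Theo and Yara: together they cover Mon-PM, Mon-AM, Tue-PM, Fri-PM — every shift.
Total cost: 7 + 6 = 13.

13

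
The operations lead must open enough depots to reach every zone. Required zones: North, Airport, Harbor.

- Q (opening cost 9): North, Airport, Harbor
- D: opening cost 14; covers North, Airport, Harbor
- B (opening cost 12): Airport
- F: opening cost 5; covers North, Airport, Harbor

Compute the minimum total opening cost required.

F alone covers North, Airport, Harbor — every zone.
Total opening cost: 5.
No cover costs less than 5.

5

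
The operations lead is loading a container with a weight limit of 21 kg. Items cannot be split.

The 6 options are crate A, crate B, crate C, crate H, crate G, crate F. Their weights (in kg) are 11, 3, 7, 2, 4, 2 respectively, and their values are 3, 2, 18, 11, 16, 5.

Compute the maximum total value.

52

crate C + crate H + crate G + crate F: weight 7 + 2 + 4 + 2 = 15 ≤ 21, value 18 + 11 + 16 + 5 = 50.
crate B + crate C + crate H + crate G + crate F: weight 3 + 7 + 2 + 4 + 2 = 18 ≤ 21, value 2 + 18 + 11 + 16 + 5 = 52.
crate B + crate C + crate H + crate G: weight 3 + 7 + 2 + 4 = 16 ≤ 21, value 2 + 18 + 11 + 16 = 47.
Best is crate B, crate C, crate H, crate G, and crate F with total value 52.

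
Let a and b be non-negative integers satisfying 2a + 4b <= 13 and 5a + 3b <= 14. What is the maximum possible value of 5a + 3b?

13

The continuous relaxation peaks at (2.8, 0) with value 14.00; rounding to a feasible lattice point costs some objective.
(a,b)=(2,1): 2·2+4·1=8≤13, 5·2+3·1=13≤14, objective 13.
(a,b)=(1,2): 2·1+4·2=10≤13, 5·1+3·2=11≤14, objective 11.
(a,b)=(2,0): 2·2+4·0=4≤13, 5·2+3·0=10≤14, objective 10.
Maximum is 13 at (a,b)=(2,1).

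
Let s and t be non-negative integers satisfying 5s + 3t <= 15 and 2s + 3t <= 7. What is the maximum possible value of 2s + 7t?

14

The continuous relaxation peaks at (0, 2.33) with value 16.33; rounding to a feasible lattice point costs some objective.
(s,t)=(0,2): 5·0+3·2=6≤15, 2·0+3·2=6≤7, objective 14.
(s,t)=(1,1): 5·1+3·1=8≤15, 2·1+3·1=5≤7, objective 9.
(s,t)=(0,1): 5·0+3·1=3≤15, 2·0+3·1=3≤7, objective 7.
Maximum is 14 at (s,t)=(0,2).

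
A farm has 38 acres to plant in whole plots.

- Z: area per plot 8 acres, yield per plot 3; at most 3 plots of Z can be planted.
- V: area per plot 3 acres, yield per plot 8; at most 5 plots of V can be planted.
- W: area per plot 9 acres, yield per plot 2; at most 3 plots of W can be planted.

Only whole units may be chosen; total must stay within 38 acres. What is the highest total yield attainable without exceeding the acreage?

46

1×Z, 5×V, and 1×W: area 32 ≤ 38, yield 1·3 + 5·8 + 1·2 = 45.
2×Z and 5×V: area 31 ≤ 38, yield 2·3 + 5·8 = 46.
Best is 46.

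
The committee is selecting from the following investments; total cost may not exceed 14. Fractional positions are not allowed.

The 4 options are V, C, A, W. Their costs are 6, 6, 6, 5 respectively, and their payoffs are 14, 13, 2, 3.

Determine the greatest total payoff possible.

Allowing fractional choices, the relaxed optimum would be about 28.2, but investments are indivisible.
V + W: cost 6 + 5 = 11 ≤ 14, payoff 14 + 3 = 17.
V + C: cost 6 + 6 = 12 ≤ 14, payoff 14 + 13 = 27.
C + W: cost 6 + 5 = 11 ≤ 14, payoff 13 + 3 = 16.
Best is V and C with total payoff 27.

27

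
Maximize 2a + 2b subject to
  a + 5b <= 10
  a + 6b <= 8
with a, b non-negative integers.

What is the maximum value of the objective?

(a,b)=(8,0) is feasible, giving 16.
(a,b)=(7,0) is feasible, giving 14.
Maximum is 16 at (a,b)=(8,0).

16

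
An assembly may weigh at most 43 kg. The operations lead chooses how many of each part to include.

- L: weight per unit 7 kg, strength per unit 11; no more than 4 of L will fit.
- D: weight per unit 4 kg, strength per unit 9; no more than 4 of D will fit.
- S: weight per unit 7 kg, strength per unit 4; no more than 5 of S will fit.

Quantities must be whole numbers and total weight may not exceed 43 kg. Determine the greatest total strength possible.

71

Take 4×L and 3×D: weight 40 ≤ 43, strength 4·11 + 3·9 = 71.
No other integer combination yields more.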